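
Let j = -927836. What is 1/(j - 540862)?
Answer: -1/1468698 ≈ -6.8088e-7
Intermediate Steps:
1/(j - 540862) = 1/(-927836 - 540862) = 1/(-1468698) = -1/1468698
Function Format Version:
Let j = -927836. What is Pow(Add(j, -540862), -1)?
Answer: Rational(-1, 1468698) ≈ -6.8088e-7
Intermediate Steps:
Pow(Add(j, -540862), -1) = Pow(Add(-927836, -540862), -1) = Pow(-1468698, -1) = Rational(-1, 1468698)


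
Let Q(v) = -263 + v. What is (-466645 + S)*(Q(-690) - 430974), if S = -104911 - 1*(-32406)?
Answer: 232873442050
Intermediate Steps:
S = -72505 (S = -104911 + 32406 = -72505)
(-466645 + S)*(Q(-690) - 430974) = (-466645 - 72505)*((-263 - 690) - 430974) = -539150*(-953 - 430974) = -539150*(-431927) = 232873442050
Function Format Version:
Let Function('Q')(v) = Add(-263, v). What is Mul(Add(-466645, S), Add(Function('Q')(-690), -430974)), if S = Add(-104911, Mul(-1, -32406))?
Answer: 232873442050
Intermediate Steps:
S = -72505 (S = Add(-104911, 32406) = -72505)
Mul(Add(-466645, S), Add(Function('Q')(-690), -430974)) = Mul(Add(-466645, -72505), Add(Add(-263, -690), -430974)) = Mul(-539150, Add(-953, -430974)) = Mul(-539150, -431927) = 232873442050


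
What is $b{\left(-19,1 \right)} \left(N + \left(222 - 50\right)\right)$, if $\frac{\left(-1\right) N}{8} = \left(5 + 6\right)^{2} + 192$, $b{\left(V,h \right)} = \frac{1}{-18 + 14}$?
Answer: $583$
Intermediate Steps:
$b{\left(V,h \right)} = - \frac{1}{4}$ ($b{\left(V,h \right)} = \frac{1}{-4} = - \frac{1}{4}$)
$N = -2504$ ($N = - 8 \left(\left(5 + 6\right)^{2} + 192\right) = - 8 \left(11^{2} + 192\right) = - 8 \left(121 + 192\right) = \left(-8\right) 313 = -2504$)
$b{\left(-19,1 \right)} \left(N + \left(222 - 50\right)\right) = - \frac{-2504 + \left(222 - 50\right)}{4} = - \frac{-2504 + 172}{4} = \left(- \frac{1}{4}\right) \left(-2332\right) = 583$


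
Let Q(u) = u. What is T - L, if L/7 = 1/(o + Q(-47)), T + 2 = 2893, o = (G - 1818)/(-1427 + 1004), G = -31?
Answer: 7447639/2576 ≈ 2891.2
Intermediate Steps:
o = 1849/423 (o = (-31 - 1818)/(-1427 + 1004) = -1849/(-423) = -1849*(-1/423) = 1849/423 ≈ 4.3712)
T = 2891 (T = -2 + 2893 = 2891)
L = -423/2576 (L = 7/(1849/423 - 47) = 7/(-18032/423) = 7*(-423/18032) = -423/2576 ≈ -0.16421)
T - L = 2891 - 1*(-423/2576) = 2891 + 423/2576 = 7447639/2576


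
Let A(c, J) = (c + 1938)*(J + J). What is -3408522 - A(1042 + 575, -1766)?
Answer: 9147738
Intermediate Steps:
A(c, J) = 2*J*(1938 + c) (A(c, J) = (1938 + c)*(2*J) = 2*J*(1938 + c))
-3408522 - A(1042 + 575, -1766) = -3408522 - 2*(-1766)*(1938 + (1042 + 575)) = -3408522 - 2*(-1766)*(1938 + 1617) = -3408522 - 2*(-1766)*3555 = -3408522 - 1*(-12556260) = -3408522 + 12556260 = 9147738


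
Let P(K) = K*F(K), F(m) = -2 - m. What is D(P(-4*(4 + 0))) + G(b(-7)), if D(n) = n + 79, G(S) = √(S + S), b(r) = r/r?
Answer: -145 + √2 ≈ -143.59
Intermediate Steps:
b(r) = 1
G(S) = √2*√S (G(S) = √(2*S) = √2*√S)
P(K) = K*(-2 - K)
D(n) = 79 + n
D(P(-4*(4 + 0))) + G(b(-7)) = (79 - (-4*(4 + 0))*(2 - 4*(4 + 0))) + √2*√1 = (79 - (-4*4)*(2 - 4*4)) + √2*1 = (79 - 1*(-16)*(2 - 16)) + √2 = (79 - 1*(-16)*(-14)) + √2 = (79 - 224) + √2 = -145 + √2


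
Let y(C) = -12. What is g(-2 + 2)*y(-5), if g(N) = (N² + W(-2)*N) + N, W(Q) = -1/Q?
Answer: 0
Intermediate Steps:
g(N) = N² + 3*N/2 (g(N) = (N² + (-1/(-2))*N) + N = (N² + (-1*(-½))*N) + N = (N² + N/2) + N = N² + 3*N/2)
g(-2 + 2)*y(-5) = ((-2 + 2)*(3 + 2*(-2 + 2))/2)*(-12) = ((½)*0*(3 + 2*0))*(-12) = ((½)*0*(3 + 0))*(-12) = ((½)*0*3)*(-12) = 0*(-12) = 0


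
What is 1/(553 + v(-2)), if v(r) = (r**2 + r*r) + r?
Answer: 1/559 ≈ 0.0017889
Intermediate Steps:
v(r) = r + 2*r**2 (v(r) = (r**2 + r**2) + r = 2*r**2 + r = r + 2*r**2)
1/(553 + v(-2)) = 1/(553 - 2*(1 + 2*(-2))) = 1/(553 - 2*(1 - 4)) = 1/(553 - 2*(-3)) = 1/(553 + 6) = 1/559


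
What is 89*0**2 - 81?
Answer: -81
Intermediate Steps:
89*0**2 - 81 = 89*0 - 81 = 0 - 81 = -81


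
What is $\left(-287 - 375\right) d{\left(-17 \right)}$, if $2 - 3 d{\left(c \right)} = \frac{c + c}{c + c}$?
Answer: $- \frac{662}{3} \approx -220.67$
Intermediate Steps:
$d{\left(c \right)} = \frac{1}{3}$ ($d{\left(c \right)} = \frac{2}{3} - \frac{\left(c + c\right) \frac{1}{c + c}}{3} = \frac{2}{3} - \frac{2 c \frac{1}{2 c}}{3} = \frac{2}{3} - \frac{1}{3} = \frac{1}{3}$)
$\left(-287 - 375\right) d{\left(-17 \right)} = \left(-287 - 375\right) \frac{1}{3} = \left(-662\right) \frac{1}{3} = - \frac{662}{3}$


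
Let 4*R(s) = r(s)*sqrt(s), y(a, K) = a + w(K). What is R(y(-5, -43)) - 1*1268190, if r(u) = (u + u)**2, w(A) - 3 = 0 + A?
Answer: -1268190 + 6075*I*sqrt(5) ≈ -1.2682e+6 + 13584.0*I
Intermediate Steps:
w(A) = 3 + A (w(A) = 3 + (0 + A) = 3 + A)
y(a, K) = 3 + K + a (y(a, K) = a + (3 + K) = 3 + K + a)
r(u) = 4*u**2 (r(u) = (2*u)**2 = 4*u**2)
R(s) = s**(5/2) (R(s) = ((4*s**2)*sqrt(s))/4 = (4*s**(5/2))/4 = s**(5/2))
R(y(-5, -43)) - 1*1268190 = (3 - 43 - 5)**(5/2) - 1*1268190 = (-45)**(5/2) - 1268190 = 6075*I*sqrt(5) - 1268190 = -1268190 + 6075*I*sqrt(5)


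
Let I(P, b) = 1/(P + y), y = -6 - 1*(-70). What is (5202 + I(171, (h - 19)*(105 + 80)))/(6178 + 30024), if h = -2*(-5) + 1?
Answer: 1222471/8507470 ≈ 0.14369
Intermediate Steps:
y = 64 (y = -6 + 70 = 64)
h = 11 (h = 10 + 1 = 11)
I(P, b) = 1/(64 + P) (I(P, b) = 1/(P + 64) = 1/(64 + P))
(5202 + I(171, (h - 19)*(105 + 80)))/(6178 + 30024) = (5202 + 1/(64 + 171))/(6178 + 30024) = (5202 + 1/235)/36202 = (5202 + 1/235)*(1/36202) = (1222471/235)*(1/36202) = 1222471/8507470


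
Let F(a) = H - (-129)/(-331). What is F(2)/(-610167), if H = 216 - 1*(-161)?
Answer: -124658/201965277 ≈ -0.00061722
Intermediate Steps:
H = 377 (H = 216 + 161 = 377)
F(a) = 124658/331 (F(a) = 377 - (-129)/(-331) = 377 - (-129)*(-1)/331 = 377 - 1*129/331 = 377 - 129/331 = 124658/331)
F(2)/(-610167) = (124658/331)/(-610167) = (124658/331)*(-1/610167) = -124658/201965277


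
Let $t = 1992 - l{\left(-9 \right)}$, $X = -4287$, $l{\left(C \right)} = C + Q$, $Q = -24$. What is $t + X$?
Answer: $-2262$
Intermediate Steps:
$l{\left(C \right)} = -24 + C$ ($l{\left(C \right)} = C - 24 = -24 + C$)
$t = 2025$ ($t = 1992 - \left(-24 - 9\right) = 1992 - -33 = 1992 + 33 = 2025$)
$t + X = 2025 - 4287 = -2262$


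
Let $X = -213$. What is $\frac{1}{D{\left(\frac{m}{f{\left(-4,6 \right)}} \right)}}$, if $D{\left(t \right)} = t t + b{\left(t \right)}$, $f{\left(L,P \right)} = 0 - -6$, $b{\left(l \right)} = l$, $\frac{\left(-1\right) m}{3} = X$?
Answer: $\frac{4}{45795} \approx 8.7346 \cdot 10^{-5}$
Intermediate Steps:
$m = 639$ ($m = \left(-3\right) \left(-213\right) = 639$)
$f{\left(L,P \right)} = 6$ ($f{\left(L,P \right)} = 0 + 6 = 6$)
$D{\left(t \right)} = t + t^{2}$ ($D{\left(t \right)} = t t + t = t^{2} + t = t + t^{2}$)
$\frac{1}{D{\left(\frac{m}{f{\left(-4,6 \right)}} \right)}} = \frac{1}{\frac{639}{6} \left(1 + \frac{639}{6}\right)} = \frac{1}{639 \cdot \frac{1}{6} \left(1 + 639 \cdot \frac{1}{6}\right)} = \frac{1}{\frac{213}{2} \left(1 + \frac{213}{2}\right)} = \frac{1}{\frac{213}{2} \cdot \frac{215}{2}} = \frac{1}{\frac{45795}{4}} = \frac{4}{45795}$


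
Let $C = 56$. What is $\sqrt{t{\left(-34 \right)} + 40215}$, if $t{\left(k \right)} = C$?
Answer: $\sqrt{40271} \approx 200.68$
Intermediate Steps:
$t{\left(k \right)} = 56$
$\sqrt{t{\left(-34 \right)} + 40215} = \sqrt{56 + 40215} = \sqrt{40271}$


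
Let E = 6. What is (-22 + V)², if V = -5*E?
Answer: 2704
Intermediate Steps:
V = -30 (V = -5*6 = -30)
(-22 + V)² = (-22 - 30)² = (-52)² = 2704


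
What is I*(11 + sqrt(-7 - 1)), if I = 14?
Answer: 154 + 28*I*sqrt(2) ≈ 154.0 + 39.598*I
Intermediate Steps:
I*(11 + sqrt(-7 - 1)) = 14*(11 + sqrt(-7 - 1)) = 14*(11 + sqrt(-8)) = 14*(11 + 2*I*sqrt(2)) = 154 + 28*I*sqrt(2)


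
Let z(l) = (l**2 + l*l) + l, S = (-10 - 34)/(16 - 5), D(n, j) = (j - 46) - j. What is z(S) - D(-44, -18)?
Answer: 74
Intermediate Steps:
D(n, j) = -46 (D(n, j) = (-46 + j) - j = -46)
S = -4 (S = -44/11 = -44*1/11 = -4)
z(l) = l + 2*l**2 (z(l) = (l**2 + l**2) + l = 2*l**2 + l = l + 2*l**2)
z(S) - D(-44, -18) = -4*(1 + 2*(-4)) - 1*(-46) = -4*(1 - 8) + 46 = -4*(-7) + 46 = 28 + 46 = 74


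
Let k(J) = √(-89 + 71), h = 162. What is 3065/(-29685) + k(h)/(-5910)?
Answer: -613/5937 - I*√2/1970 ≈ -0.10325 - 0.00071787*I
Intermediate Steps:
k(J) = 3*I*√2 (k(J) = √(-18) = 3*I*√2)
3065/(-29685) + k(h)/(-5910) = 3065/(-29685) + (3*I*√2)/(-5910) = 3065*(-1/29685) + (3*I*√2)*(-1/5910) = -613/5937 - I*√2/1970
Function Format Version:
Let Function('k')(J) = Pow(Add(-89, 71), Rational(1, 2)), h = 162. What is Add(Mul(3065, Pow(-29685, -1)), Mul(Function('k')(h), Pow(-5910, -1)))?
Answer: Add(Rational(-613, 5937), Mul(Rational(-1, 1970), I, Pow(2, Rational(1, 2)))) ≈ Add(-0.10325, Mul(-0.00071787, I))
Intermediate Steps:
Function('k')(J) = Mul(3, I, Pow(2, Rational(1, 2))) (Function('k')(J) = Pow(-18, Rational(1, 2)) = Mul(3, I, Pow(2, Rational(1, 2))))
Add(Mul(3065, Pow(-29685, -1)), Mul(Function('k')(h), Pow(-5910, -1))) = Add(Mul(3065, Pow(-29685, -1)), Mul(Mul(3, I, Pow(2, Rational(1, 2))), Pow(-5910, -1))) = Add(Mul(3065, Rational(-1, 29685)), Mul(Mul(3, I, Pow(2, Rational(1, 2))), Rational(-1, 5910))) = Add(Rational(-613, 5937), Mul(Rational(-1, 1970), I, Pow(2, Rational(1, 2))))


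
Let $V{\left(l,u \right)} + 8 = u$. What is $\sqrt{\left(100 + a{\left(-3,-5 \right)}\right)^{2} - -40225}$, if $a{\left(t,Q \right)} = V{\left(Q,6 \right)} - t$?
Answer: $\sqrt{50426} \approx 224.56$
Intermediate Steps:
$V{\left(l,u \right)} = -8 + u$
$a{\left(t,Q \right)} = -2 - t$ ($a{\left(t,Q \right)} = \left(-8 + 6\right) - t = -2 - t$)
$\sqrt{\left(100 + a{\left(-3,-5 \right)}\right)^{2} - -40225} = \sqrt{\left(100 - -1\right)^{2} - -40225} = \sqrt{\left(100 + \left(-2 + 3\right)\right)^{2} + 40225} = \sqrt{\left(100 + 1\right)^{2} + 40225} = \sqrt{101^{2} + 40225} = \sqrt{10201 + 40225} = \sqrt{50426}$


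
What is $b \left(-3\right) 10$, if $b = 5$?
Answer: $-150$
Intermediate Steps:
$b \left(-3\right) 10 = 5 \left(-3\right) 10 = \left(-15\right) 10 = -150$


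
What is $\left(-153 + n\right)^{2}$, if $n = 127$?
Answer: $676$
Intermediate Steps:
$\left(-153 + n\right)^{2} = \left(-153 + 127\right)^{2} = \left(-26\right)^{2} = 676$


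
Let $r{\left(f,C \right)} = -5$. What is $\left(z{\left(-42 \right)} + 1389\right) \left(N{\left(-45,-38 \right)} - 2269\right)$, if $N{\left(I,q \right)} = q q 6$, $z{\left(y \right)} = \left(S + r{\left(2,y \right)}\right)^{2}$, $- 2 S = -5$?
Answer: $\frac{35690495}{4} \approx 8.9226 \cdot 10^{6}$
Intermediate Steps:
$S = \frac{5}{2}$ ($S = \left(- \frac{1}{2}\right) \left(-5\right) = \frac{5}{2} \approx 2.5$)
$z{\left(y \right)} = \frac{25}{4}$ ($z{\left(y \right)} = \left(\frac{5}{2} - 5\right)^{2} = \left(- \frac{5}{2}\right)^{2} = \frac{25}{4}$)
$N{\left(I,q \right)} = 6 q^{2}$ ($N{\left(I,q \right)} = q^{2} \cdot 6 = 6 q^{2}$)
$\left(z{\left(-42 \right)} + 1389\right) \left(N{\left(-45,-38 \right)} - 2269\right) = \left(\frac{25}{4} + 1389\right) \left(6 \left(-38\right)^{2} - 2269\right) = \frac{5581 \left(6 \cdot 1444 - 2269\right)}{4} = \frac{5581 \left(8664 - 2269\right)}{4} = \frac{5581}{4} \cdot 6395 = \frac{35690495}{4}$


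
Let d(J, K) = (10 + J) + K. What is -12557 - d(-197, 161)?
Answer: -12531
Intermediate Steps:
d(J, K) = 10 + J + K
-12557 - d(-197, 161) = -12557 - (10 - 197 + 161) = -12557 - 1*(-26) = -12557 + 26 = -12531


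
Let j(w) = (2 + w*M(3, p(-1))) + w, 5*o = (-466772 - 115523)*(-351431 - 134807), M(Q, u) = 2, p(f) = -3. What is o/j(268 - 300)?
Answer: -28313395621/47 ≈ -6.0241e+8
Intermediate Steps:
o = 56626791242 (o = ((-466772 - 115523)*(-351431 - 134807))/5 = (-582295*(-486238))/5 = (⅕)*283133956210 = 56626791242)
j(w) = 2 + 3*w (j(w) = (2 + w*2) + w = (2 + 2*w) + w = 2 + 3*w)
o/j(268 - 300) = 56626791242/(2 + 3*(268 - 300)) = 56626791242/(2 + 3*(-32)) = 56626791242/(2 - 96) = 56626791242/(-94) = 56626791242*(-1/94) = -28313395621/47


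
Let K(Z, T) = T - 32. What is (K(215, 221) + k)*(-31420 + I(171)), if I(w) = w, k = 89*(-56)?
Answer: 149838955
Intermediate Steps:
k = -4984
K(Z, T) = -32 + T
(K(215, 221) + k)*(-31420 + I(171)) = ((-32 + 221) - 4984)*(-31420 + 171) = (189 - 4984)*(-31249) = -4795*(-31249) = 149838955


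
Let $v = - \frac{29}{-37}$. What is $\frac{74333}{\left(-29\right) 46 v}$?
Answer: $- \frac{2750321}{38686} \approx -71.093$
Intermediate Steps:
$v = \frac{29}{37}$ ($v = \left(-29\right) \left(- \frac{1}{37}\right) = \frac{29}{37} \approx 0.78378$)
$\frac{74333}{\left(-29\right) 46 v} = \frac{74333}{\left(-29\right) 46 \cdot \frac{29}{37}} = \frac{74333}{\left(-1334\right) \frac{29}{37}} = \frac{74333}{- \frac{38686}{37}} = 74333 \left(- \frac{37}{38686}\right) = - \frac{2750321}{38686}$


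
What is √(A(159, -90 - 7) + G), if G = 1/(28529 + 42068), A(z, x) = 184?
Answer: √917044369853/70597 ≈ 13.565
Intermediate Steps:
G = 1/70597 ≈ 1.4165e-5
√(A(159, -90 - 7) + G) = √(184 + 1/70597) = √(12989849/70597) = √917044369853/70597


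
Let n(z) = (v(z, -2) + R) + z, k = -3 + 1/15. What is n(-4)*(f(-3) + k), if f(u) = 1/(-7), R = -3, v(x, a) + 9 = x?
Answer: 1292/21 ≈ 61.524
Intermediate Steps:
k = -44/15 (k = -3 + 1/15 = -44/15 ≈ -2.9333)
v(x, a) = -9 + x
f(u) = -⅐
n(z) = -12 + 2*z (n(z) = ((-9 + z) - 3) + z = (-12 + z) + z = -12 + 2*z)
n(-4)*(f(-3) + k) = (-12 + 2*(-4))*(-⅐ - 44/15) = (-12 - 8)*(-323/105) = -20*(-323/105) = 1292/21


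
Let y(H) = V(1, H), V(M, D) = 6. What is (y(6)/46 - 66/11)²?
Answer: 18225/529 ≈ 34.452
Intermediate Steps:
y(H) = 6
(y(6)/46 - 66/11)² = (6/46 - 66/11)² = (6*(1/46) - 66*1/11)² = (3/23 - 6)² = (-135/23)² = 18225/529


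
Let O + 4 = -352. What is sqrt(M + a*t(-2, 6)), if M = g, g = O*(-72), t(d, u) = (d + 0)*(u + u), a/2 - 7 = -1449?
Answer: 8*sqrt(1482) ≈ 307.97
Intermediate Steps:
a = -2884 (a = 14 + 2*(-1449) = 14 - 2898 = -2884)
O = -356 (O = -4 - 352 = -356)
t(d, u) = 2*d*u (t(d, u) = d*(2*u) = 2*d*u)
g = 25632 (g = -356*(-72) = 25632)
M = 25632
sqrt(M + a*t(-2, 6)) = sqrt(25632 - 5768*(-2)*6) = sqrt(25632 - 2884*(-24)) = sqrt(25632 + 69216) = sqrt(94848) = 8*sqrt(1482)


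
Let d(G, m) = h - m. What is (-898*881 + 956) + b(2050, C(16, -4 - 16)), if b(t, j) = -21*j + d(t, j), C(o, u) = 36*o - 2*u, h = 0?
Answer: -803734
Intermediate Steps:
d(G, m) = -m (d(G, m) = 0 - m = -m)
C(o, u) = -2*u + 36*o
b(t, j) = -22*j (b(t, j) = -21*j - j = -22*j)
(-898*881 + 956) + b(2050, C(16, -4 - 16)) = (-898*881 + 956) - 22*(-2*(-4 - 16) + 36*16) = (-791138 + 956) - 22*(-2*(-20) + 576) = -790182 - 22*(40 + 576) = -790182 - 22*616 = -790182 - 13552 = -803734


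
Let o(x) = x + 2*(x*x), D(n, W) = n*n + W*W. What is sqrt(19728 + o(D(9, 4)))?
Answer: sqrt(38643) ≈ 196.58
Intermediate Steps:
D(n, W) = W**2 + n**2 (D(n, W) = n**2 + W**2 = W**2 + n**2)
o(x) = x + 2*x**2
sqrt(19728 + o(D(9, 4))) = sqrt(19728 + (4**2 + 9**2)*(1 + 2*(4**2 + 9**2))) = sqrt(19728 + (16 + 81)*(1 + 2*(16 + 81))) = sqrt(19728 + 97*(1 + 2*97)) = sqrt(19728 + 97*(1 + 194)) = sqrt(19728 + 97*195) = sqrt(19728 + 18915) = sqrt(38643)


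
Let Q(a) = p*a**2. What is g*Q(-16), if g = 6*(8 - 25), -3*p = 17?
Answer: 147968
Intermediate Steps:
p = -17/3 (p = -1/3*17 = -17/3 ≈ -5.6667)
Q(a) = -17*a**2/3
g = -102 (g = 6*(-17) = -102)
g*Q(-16) = -(-578)*(-16)**2 = -(-578)*256 = -102*(-4352/3) = 147968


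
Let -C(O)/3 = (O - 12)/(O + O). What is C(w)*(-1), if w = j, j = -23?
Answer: 105/46 ≈ 2.2826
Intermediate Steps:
w = -23
C(O) = -3*(-12 + O)/(2*O) (C(O) = -3*(O - 12)/(O + O) = -3*(-12 + O)/(2*O))
C(w)*(-1) = (-3/2 + 18/(-23))*(-1) = (-3/2 + 18*(-1/23))*(-1) = (-3/2 - 18/23)*(-1) = -105/46*(-1) = 105/46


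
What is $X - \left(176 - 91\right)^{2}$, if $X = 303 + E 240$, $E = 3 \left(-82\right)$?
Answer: $-65962$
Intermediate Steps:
$E = -246$
$X = -58737$ ($X = 303 - 59040 = -58737$)
$X - \left(176 - 91\right)^{2} = -58737 - \left(176 - 91\right)^{2} = -58737 - 85^{2} = -58737 - 7225 = -65962$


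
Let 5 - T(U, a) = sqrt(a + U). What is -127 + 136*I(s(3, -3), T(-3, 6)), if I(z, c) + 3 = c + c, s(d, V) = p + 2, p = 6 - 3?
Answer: 825 - 272*sqrt(3) ≈ 353.88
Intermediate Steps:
p = 3
s(d, V) = 5 (s(d, V) = 3 + 2 = 5)
T(U, a) = 5 - sqrt(U + a) (T(U, a) = 5 - sqrt(a + U) = 5 - sqrt(U + a))
I(z, c) = -3 + 2*c (I(z, c) = -3 + (c + c) = -3 + 2*c)
-127 + 136*I(s(3, -3), T(-3, 6)) = -127 + 136*(-3 + 2*(5 - sqrt(-3 + 6))) = -127 + 136*(-3 + 2*(5 - sqrt(3))) = -127 + 136*(-3 + (10 - 2*sqrt(3))) = -127 + 136*(7 - 2*sqrt(3)) = -127 + (952 - 272*sqrt(3)) = 825 - 272*sqrt(3)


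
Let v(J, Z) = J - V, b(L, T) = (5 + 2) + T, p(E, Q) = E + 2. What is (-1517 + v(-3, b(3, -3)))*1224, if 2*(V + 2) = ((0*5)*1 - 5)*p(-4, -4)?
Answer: -1864152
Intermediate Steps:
p(E, Q) = 2 + E
V = 3 (V = -2 + (((0*5)*1 - 5)*(2 - 4))/2 = -2 + ((0*1 - 5)*(-2))/2 = -2 + ((0 - 5)*(-2))/2 = -2 + (-5*(-2))/2 = -2 + (½)*10 = -2 + 5 = 3)
b(L, T) = 7 + T
v(J, Z) = -3 + J (v(J, Z) = J - 1*3 = J - 3 = -3 + J)
(-1517 + v(-3, b(3, -3)))*1224 = (-1517 + (-3 - 3))*1224 = (-1517 - 6)*1224 = -1523*1224 = -1864152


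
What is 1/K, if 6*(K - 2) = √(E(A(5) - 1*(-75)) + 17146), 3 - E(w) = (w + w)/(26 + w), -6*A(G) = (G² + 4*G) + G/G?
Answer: -5040/1190249 + 6*√84023030/1190249 ≈ 0.041973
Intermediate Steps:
A(G) = -⅙ - 2*G/3 - G²/6 (A(G) = -((G² + 4*G) + G/G)/6 = -((G² + 4*G) + 1)/6 = -(1 + G² + 4*G)/6 = -⅙ - 2*G/3 - G²/6)
E(w) = 3 - 2*w/(26 + w) (E(w) = 3 - (w + w)/(26 + w) = 3 - 2*w/(26 + w))
K = 2 + √84023030/420 (K = 2 + √((78 + ((-⅙ - ⅔*5 - ⅙*5²) - 1*(-75)))/(26 + ((-⅙ - ⅔*5 - ⅙*5²) - 1*(-75))) + 17146)/6 = 2 + √((78 + ((-⅙ - 10/3 - ⅙*25) + 75))/(26 + ((-⅙ - 10/3 - ⅙*25) + 75)) + 17146)/6 = 2 + √((78 + ((-⅙ - 10/3 - 25/6) + 75))/(26 + ((-⅙ - 10/3 - 25/6) + 75)) + 17146)/6 = 2 + √((78 + (-23/3 + 75))/(26 + (-23/3 + 75)) + 17146)/6 = 2 + √((78 + 202/3)/(26 + 202/3) + 17146)/6 = 2 + √((436/3)/(280/3) + 17146)/6 = 2 + √((3/280)*(436/3) + 17146)/6 = 2 + √(109/70 + 17146)/6 = 2 + √(1200329/70)/6 = 2 + (√84023030/70)/6 = 2 + √84023030/420 ≈ 23.825)
1/K = 1/(2 + √84023030/420)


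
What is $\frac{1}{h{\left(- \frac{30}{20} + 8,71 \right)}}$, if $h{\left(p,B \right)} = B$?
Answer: $\frac{1}{71} \approx 0.014085$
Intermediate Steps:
$\frac{1}{h{\left(- \frac{30}{20} + 8,71 \right)}} = \frac{1}{71}$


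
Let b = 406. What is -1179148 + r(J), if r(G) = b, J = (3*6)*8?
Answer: -1178742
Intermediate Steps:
J = 144 (J = 18*8 = 144)
r(G) = 406
-1179148 + r(J) = -1179148 + 406 = -1178742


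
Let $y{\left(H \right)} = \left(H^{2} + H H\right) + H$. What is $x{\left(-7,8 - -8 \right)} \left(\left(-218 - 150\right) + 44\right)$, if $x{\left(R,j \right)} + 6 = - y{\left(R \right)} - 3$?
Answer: $32400$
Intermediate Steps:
$y{\left(H \right)} = H + 2 H^{2}$ ($y{\left(H \right)} = \left(H^{2} + H^{2}\right) + H = 2 H^{2} + H = H + 2 H^{2}$)
$x{\left(R,j \right)} = -9 - R \left(1 + 2 R\right)$ ($x{\left(R,j \right)} = -6 - \left(3 + R \left(1 + 2 R\right)\right) = -9 - R \left(1 + 2 R\right)$)
$x{\left(-7,8 - -8 \right)} \left(\left(-218 - 150\right) + 44\right) = \left(-9 - - 7 \left(1 + 2 \left(-7\right)\right)\right) \left(\left(-218 - 150\right) + 44\right) = \left(-9 - - 7 \left(1 - 14\right)\right) \left(\left(-218 - 150\right) + 44\right) = \left(-9 - \left(-7\right) \left(-13\right)\right) \left(-368 + 44\right) = \left(-9 - 91\right) \left(-324\right) = \left(-100\right) \left(-324\right) = 32400$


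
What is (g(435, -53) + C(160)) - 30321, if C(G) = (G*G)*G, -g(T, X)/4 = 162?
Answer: 4065031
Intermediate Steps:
g(T, X) = -648 (g(T, X) = -4*162 = -648)
C(G) = G**3 (C(G) = G**2*G = G**3)
(g(435, -53) + C(160)) - 30321 = (-648 + 160**3) - 30321 = (-648 + 4096000) - 30321 = 4095352 - 30321 = 4065031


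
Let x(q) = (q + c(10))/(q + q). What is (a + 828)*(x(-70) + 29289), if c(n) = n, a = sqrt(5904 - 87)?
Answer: 169761528/7 + 205026*sqrt(5817)/7 ≈ 2.6486e+7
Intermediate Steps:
a = sqrt(5817) ≈ 76.269
x(q) = (10 + q)/(2*q) (x(q) = (q + 10)/(q + q) = (10 + q)/((2*q)) = (10 + q)*(1/(2*q)) = (10 + q)/(2*q))
(a + 828)*(x(-70) + 29289) = (sqrt(5817) + 828)*((1/2)*(10 - 70)/(-70) + 29289) = (828 + sqrt(5817))*((1/2)*(-1/70)*(-60) + 29289) = (828 + sqrt(5817))*(3/7 + 29289) = (828 + sqrt(5817))*(205026/7) = 169761528/7 + 205026*sqrt(5817)/7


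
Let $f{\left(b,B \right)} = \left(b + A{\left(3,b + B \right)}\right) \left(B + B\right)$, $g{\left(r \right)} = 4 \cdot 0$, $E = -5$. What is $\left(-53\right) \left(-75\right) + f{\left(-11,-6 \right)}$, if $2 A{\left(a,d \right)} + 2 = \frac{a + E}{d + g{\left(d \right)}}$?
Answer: $\frac{70011}{17} \approx 4118.3$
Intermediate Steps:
$g{\left(r \right)} = 0$
$A{\left(a,d \right)} = -1 + \frac{-5 + a}{2 d}$ ($A{\left(a,d \right)} = -1 + \frac{\left(a - 5\right) \frac{1}{d + 0}}{2} = -1 + \frac{\left(-5 + a\right) \frac{1}{d}}{2} = -1 + \frac{\frac{1}{d} \left(-5 + a\right)}{2} = -1 + \frac{-5 + a}{2 d}$)
$f{\left(b,B \right)} = 2 B \left(b + \frac{-2 - 2 B - 2 b}{2 \left(B + b\right)}\right)$ ($f{\left(b,B \right)} = \left(b + \frac{-5 + 3 - 2 \left(b + B\right)}{2 \left(b + B\right)}\right) \left(B + B\right) = \left(b + \frac{-5 + 3 - 2 \left(B + b\right)}{2 \left(B + b\right)}\right) 2 B = \left(b + \frac{-5 + 3 - \left(2 B + 2 b\right)}{2 \left(B + b\right)}\right) 2 B = \left(b + \frac{-2 - 2 B - 2 b}{2 \left(B + b\right)}\right) 2 B = 2 B \left(b + \frac{-2 - 2 B - 2 b}{2 \left(B + b\right)}\right)$)
$\left(-53\right) \left(-75\right) + f{\left(-11,-6 \right)} = \left(-53\right) \left(-75\right) + 2 \left(-6\right) \frac{1}{-6 - 11} \left(-1 - -6 - -11 - 11 \left(-6 - 11\right)\right) = 3975 + 2 \left(-6\right) \frac{1}{-17} \left(-1 + 6 + 11 - -187\right) = 3975 + 2 \left(-6\right) \left(- \frac{1}{17}\right) \left(-1 + 6 + 11 + 187\right) = 3975 + 2 \left(-6\right) \left(- \frac{1}{17}\right) 203 = 3975 + \frac{2436}{17} = \frac{70011}{17}$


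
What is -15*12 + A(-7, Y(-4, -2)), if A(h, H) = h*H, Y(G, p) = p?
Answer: -166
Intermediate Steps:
A(h, H) = H*h
-15*12 + A(-7, Y(-4, -2)) = -15*12 - 2*(-7) = -180 + 14 = -166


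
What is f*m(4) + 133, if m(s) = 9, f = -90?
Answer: -677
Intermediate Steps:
f*m(4) + 133 = -90*9 + 133 = -810 + 133 = -677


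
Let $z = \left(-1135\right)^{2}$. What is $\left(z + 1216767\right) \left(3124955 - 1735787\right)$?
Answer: $3479854726656$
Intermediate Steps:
$z = 1288225$
$\left(z + 1216767\right) \left(3124955 - 1735787\right) = \left(1288225 + 1216767\right) \left(3124955 - 1735787\right) = 2504992 \cdot 1389168 = 3479854726656$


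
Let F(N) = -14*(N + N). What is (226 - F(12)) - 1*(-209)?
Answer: 771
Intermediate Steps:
F(N) = -28*N
(226 - F(12)) - 1*(-209) = (226 - (-28)*12) - 1*(-209) = (226 - 1*(-336)) + 209 = (226 + 336) + 209 = 562 + 209 = 771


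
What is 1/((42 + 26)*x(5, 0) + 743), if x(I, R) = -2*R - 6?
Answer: 1/335 ≈ 0.0029851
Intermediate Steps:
x(I, R) = -6 - 2*R
1/((42 + 26)*x(5, 0) + 743) = 1/((42 + 26)*(-6 - 2*0) + 743) = 1/(68*(-6 + 0) + 743) = 1/(68*(-6) + 743) = 1/(-408 + 743) = 1/335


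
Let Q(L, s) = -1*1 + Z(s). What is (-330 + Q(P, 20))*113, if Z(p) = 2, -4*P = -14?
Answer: -37177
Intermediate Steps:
P = 7/2 (P = -¼*(-14) = 7/2 ≈ 3.5000)
Q(L, s) = 1 (Q(L, s) = -1*1 + 2 = -1 + 2 = 1)
(-330 + Q(P, 20))*113 = (-330 + 1)*113 = -329*113 = -37177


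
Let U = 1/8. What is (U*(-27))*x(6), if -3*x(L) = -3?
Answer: -27/8 ≈ -3.3750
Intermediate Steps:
x(L) = 1 (x(L) = -⅓*(-3) = 1)
U = ⅛ ≈ 0.12500
(U*(-27))*x(6) = ((⅛)*(-27))*1 = -27/8*1 = -27/8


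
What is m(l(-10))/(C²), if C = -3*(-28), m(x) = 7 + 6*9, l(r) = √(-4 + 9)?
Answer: 61/7056 ≈ 0.0086451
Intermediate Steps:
l(r) = √5
m(x) = 61 (m(x) = 7 + 54 = 61)
C = 84
m(l(-10))/(C²) = 61/(84²) = 61/7056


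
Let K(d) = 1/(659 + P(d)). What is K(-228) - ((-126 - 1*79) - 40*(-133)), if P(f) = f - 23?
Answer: -2086919/408 ≈ -5115.0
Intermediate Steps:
P(f) = -23 + f
K(d) = 1/(636 + d) (K(d) = 1/(659 + (-23 + d)) = 1/(636 + d))
K(-228) - ((-126 - 1*79) - 40*(-133)) = 1/(636 - 228) - ((-126 - 1*79) - 40*(-133)) = 1/408 - ((-126 - 79) + 5320) = 1/408 - (-205 + 5320) = 1/408 - 1*5115 = 1/408 - 5115 = -2086919/408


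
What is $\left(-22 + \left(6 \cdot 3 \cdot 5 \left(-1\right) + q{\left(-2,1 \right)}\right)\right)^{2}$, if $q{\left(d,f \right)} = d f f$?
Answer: $12996$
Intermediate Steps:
$q{\left(d,f \right)} = d f^{2}$
$\left(-22 + \left(6 \cdot 3 \cdot 5 \left(-1\right) + q{\left(-2,1 \right)}\right)\right)^{2} = \left(-22 + \left(6 \cdot 3 \cdot 5 \left(-1\right) - 2 \cdot 1^{2}\right)\right)^{2} = \left(-22 + \left(6 \cdot 15 \left(-1\right) - 2\right)\right)^{2} = \left(-22 + \left(6 \left(-15\right) - 2\right)\right)^{2} = \left(-22 - 92\right)^{2} = \left(-114\right)^{2} = 12996$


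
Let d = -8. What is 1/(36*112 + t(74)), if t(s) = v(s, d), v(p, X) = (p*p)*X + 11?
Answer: -1/39765 ≈ -2.5148e-5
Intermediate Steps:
v(p, X) = 11 + X*p² (v(p, X) = p²*X + 11 = X*p² + 11 = 11 + X*p²)
t(s) = 11 - 8*s²
1/(36*112 + t(74)) = 1/(36*112 + (11 - 8*74²)) = 1/(4032 + (11 - 8*5476)) = 1/(4032 + (11 - 43808)) = 1/(4032 - 43797) = 1/(-39765) = -1/39765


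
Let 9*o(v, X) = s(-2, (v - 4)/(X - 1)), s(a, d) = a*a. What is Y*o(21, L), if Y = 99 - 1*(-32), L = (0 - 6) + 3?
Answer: 524/9 ≈ 58.222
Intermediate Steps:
s(a, d) = a²
L = -3 (L = -6 + 3 = -3)
o(v, X) = 4/9 (o(v, X) = (⅑)*(-2)² = (⅑)*4 = 4/9)
Y = 131 (Y = 99 + 32 = 131)
Y*o(21, L) = 131*(4/9) = 524/9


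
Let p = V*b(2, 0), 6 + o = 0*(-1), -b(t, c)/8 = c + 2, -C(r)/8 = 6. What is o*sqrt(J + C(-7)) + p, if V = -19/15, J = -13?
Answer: 304/15 - 6*I*sqrt(61) ≈ 20.267 - 46.862*I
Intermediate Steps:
C(r) = -48 (C(r) = -8*6 = -48)
V = -19/15 (V = -19*1/15 = -19/15 ≈ -1.2667)
b(t, c) = -16 - 8*c (b(t, c) = -8*(c + 2) = -8*(2 + c) = -16 - 8*c)
o = -6 (o = -6 + 0*(-1) = -6 + 0 = -6)
p = 304/15 (p = -19*(-16 - 8*0)/15 = -19*(-16 + 0)/15 = -19/15*(-16) = 304/15 ≈ 20.267)
o*sqrt(J + C(-7)) + p = -6*sqrt(-13 - 48) + 304/15 = -6*I*sqrt(61) + 304/15 = 304/15 - 6*I*sqrt(61)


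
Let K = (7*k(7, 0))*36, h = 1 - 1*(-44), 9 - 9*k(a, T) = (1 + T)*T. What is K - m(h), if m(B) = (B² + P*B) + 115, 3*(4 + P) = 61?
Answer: -2623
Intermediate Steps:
P = 49/3 (P = -4 + (⅓)*61 = -4 + 61/3 = 49/3 ≈ 16.333)
k(a, T) = 1 - T*(1 + T)/9 (k(a, T) = 1 - (1 + T)*T/9 = 1 - T*(1 + T)/9)
h = 45 (h = 1 + 44 = 45)
m(B) = 115 + B² + 49*B/3 (m(B) = (B² + 49*B/3) + 115 = 115 + B² + 49*B/3)
K = 252 (K = (7*(1 - ⅑*0 - ⅑*0²))*36 = (7*(1 + 0 - ⅑*0))*36 = (7*(1 + 0 + 0))*36 = (7*1)*36 = 7*36 = 252)
K - m(h) = 252 - (115 + 45² + (49/3)*45) = 252 - (115 + 2025 + 735) = 252 - 1*2875 = 252 - 2875 = -2623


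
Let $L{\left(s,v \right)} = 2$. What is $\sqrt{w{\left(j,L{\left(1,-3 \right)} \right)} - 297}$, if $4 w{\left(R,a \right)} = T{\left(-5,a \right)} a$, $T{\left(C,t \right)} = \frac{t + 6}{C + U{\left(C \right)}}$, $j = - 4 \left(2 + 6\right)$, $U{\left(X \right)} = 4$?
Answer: $i \sqrt{301} \approx 17.349 i$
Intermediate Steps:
$j = -32$ ($j = \left(-4\right) 8 = -32$)
$T{\left(C,t \right)} = \frac{6 + t}{4 + C}$ ($T{\left(C,t \right)} = \frac{t + 6}{C + 4} = \frac{6 + t}{4 + C}$)
$w{\left(R,a \right)} = \frac{a \left(-6 - a\right)}{4}$ ($w{\left(R,a \right)} = \frac{\frac{6 + a}{4 - 5} a}{4} = \frac{\frac{6 + a}{-1} a}{4} = \frac{- (6 + a) a}{4} = \frac{\left(-6 - a\right) a}{4} = \frac{a \left(-6 - a\right)}{4}$)
$\sqrt{w{\left(j,L{\left(1,-3 \right)} \right)} - 297} = \sqrt{\frac{1}{4} \cdot 2 \left(-6 - 2\right) - 297} = \sqrt{\frac{1}{4} \cdot 2 \left(-8\right) - 297} = \sqrt{-4 - 297} = \sqrt{-301} = i \sqrt{301}$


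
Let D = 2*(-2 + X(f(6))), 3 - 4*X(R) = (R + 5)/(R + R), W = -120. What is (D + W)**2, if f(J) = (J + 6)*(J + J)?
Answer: 4999762681/331776 ≈ 15070.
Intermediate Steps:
f(J) = 2*J*(6 + J) (f(J) = (6 + J)*(2*J) = 2*J*(6 + J))
X(R) = 3/4 - (5 + R)/(8*R) (X(R) = 3/4 - (R + 5)/(4*(R + R)) = 3/4 - (5 + R)/(4*(2*R)) = 3/4 - (5 + R)*1/(2*R)/4 = 3/4 - (5 + R)/(8*R))
D = -1589/576 (D = 2*(-2 + 5*(-1 + 2*6*(6 + 6))/(8*((2*6*(6 + 6))))) = 2*(-2 + 5*(-1 + 2*6*12)/(8*((2*6*12)))) = 2*(-2 + (5/8)*(-1 + 144)/144) = 2*(-2 + (5/8)*(1/144)*143) = 2*(-2 + 715/1152) = 2*(-1589/1152) = -1589/576 ≈ -2.7587)
(D + W)**2 = (-1589/576 - 120)**2 = (-70709/576)**2 = 4999762681/331776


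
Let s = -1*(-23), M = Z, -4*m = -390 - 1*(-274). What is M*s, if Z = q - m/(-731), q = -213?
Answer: -3580502/731 ≈ -4898.1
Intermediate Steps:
m = 29 (m = -(-390 - 1*(-274))/4 = -(-390 + 274)/4 = -1/4*(-116) = 29)
Z = -155674/731 (Z = -213 - 29/(-731) = -213 - 29*(-1)/731 = -213 - 1*(-29/731) = -213 + 29/731 = -155674/731 ≈ -212.96)
M = -155674/731 ≈ -212.96
s = 23
M*s = -155674/731*23 = -3580502/731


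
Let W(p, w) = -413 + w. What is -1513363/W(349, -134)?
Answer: 1513363/547 ≈ 2766.7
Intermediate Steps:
-1513363/W(349, -134) = -1513363/(-413 - 134) = -1513363/(-547) = -1513363*(-1/547) = 1513363/547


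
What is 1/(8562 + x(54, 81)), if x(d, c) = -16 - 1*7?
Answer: 1/8539 ≈ 0.00011711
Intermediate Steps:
x(d, c) = -23 (x(d, c) = -16 - 7 = -23)
1/(8562 + x(54, 81)) = 1/(8562 - 23) = 1/8539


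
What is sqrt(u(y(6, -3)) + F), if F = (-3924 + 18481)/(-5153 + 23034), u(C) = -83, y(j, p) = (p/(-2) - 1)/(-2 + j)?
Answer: I*sqrt(26277309646)/17881 ≈ 9.0656*I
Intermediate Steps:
y(j, p) = (-1 - p/2)/(-2 + j) (y(j, p) = (p*(-1/2) - 1)/(-2 + j) = (-p/2 - 1)/(-2 + j) = (-1 - p/2)/(-2 + j))
F = 14557/17881 ≈ 0.81410
sqrt(u(y(6, -3)) + F) = sqrt(-83 + 14557/17881) = sqrt(-1469566/17881) = I*sqrt(26277309646)/17881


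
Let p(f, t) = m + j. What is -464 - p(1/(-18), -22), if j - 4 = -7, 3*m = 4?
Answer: -1387/3 ≈ -462.33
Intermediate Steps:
m = 4/3 (m = (1/3)*4 = 4/3 ≈ 1.3333)
j = -3 (j = 4 - 7 = -3)
p(f, t) = -5/3 (p(f, t) = 4/3 - 3 = -5/3)
-464 - p(1/(-18), -22) = -464 - 1*(-5/3) = -464 + 5/3 = -1387/3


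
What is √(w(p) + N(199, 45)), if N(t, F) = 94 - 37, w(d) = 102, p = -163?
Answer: √159 ≈ 12.610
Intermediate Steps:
N(t, F) = 57
√(w(p) + N(199, 45)) = √(102 + 57) = √159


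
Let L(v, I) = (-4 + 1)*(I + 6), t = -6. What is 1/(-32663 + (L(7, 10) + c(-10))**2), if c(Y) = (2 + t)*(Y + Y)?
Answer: -1/31639 ≈ -3.1607e-5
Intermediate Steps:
L(v, I) = -18 - 3*I (L(v, I) = -3*(6 + I) = -18 - 3*I)
c(Y) = -8*Y (c(Y) = (2 - 6)*(Y + Y) = -8*Y)
1/(-32663 + (L(7, 10) + c(-10))**2) = 1/(-32663 + ((-18 - 3*10) - 8*(-10))**2) = 1/(-32663 + ((-18 - 30) + 80)**2) = 1/(-32663 + (-48 + 80)**2) = 1/(-32663 + 32**2) = 1/(-32663 + 1024) = 1/(-31639) = -1/31639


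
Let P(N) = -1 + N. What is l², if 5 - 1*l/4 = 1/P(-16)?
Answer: 118336/289 ≈ 409.47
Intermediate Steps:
l = 344/17 (l = 20 - 4/(-1 - 16) = 20 - 4/(-17) = 20 - 4*(-1/17) = 20 + 4/17 = 344/17 ≈ 20.235)
l² = (344/17)² = 118336/289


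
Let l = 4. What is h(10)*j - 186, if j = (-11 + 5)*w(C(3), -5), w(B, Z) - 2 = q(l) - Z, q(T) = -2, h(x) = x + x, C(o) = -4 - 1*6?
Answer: -786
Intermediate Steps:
C(o) = -10 (C(o) = -4 - 6 = -10)
h(x) = 2*x
w(B, Z) = -Z (w(B, Z) = 2 + (-2 - Z) = -Z)
j = -30 (j = (-11 + 5)*(-1*(-5)) = -6*5 = -30)
h(10)*j - 186 = (2*10)*(-30) - 186 = 20*(-30) - 186 = -600 - 186 = -786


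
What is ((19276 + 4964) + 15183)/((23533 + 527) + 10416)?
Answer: 773/676 ≈ 1.1435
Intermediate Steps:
((19276 + 4964) + 15183)/((23533 + 527) + 10416) = (24240 + 15183)/(24060 + 10416) = 39423/34476 = 39423*(1/34476) = 773/676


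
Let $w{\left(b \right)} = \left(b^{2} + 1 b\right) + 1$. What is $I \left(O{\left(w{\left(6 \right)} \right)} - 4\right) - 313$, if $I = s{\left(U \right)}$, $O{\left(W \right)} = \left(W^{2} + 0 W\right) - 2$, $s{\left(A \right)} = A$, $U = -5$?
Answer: $-9528$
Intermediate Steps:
$w{\left(b \right)} = 1 + b + b^{2}$ ($w{\left(b \right)} = \left(b^{2} + b\right) + 1 = \left(b + b^{2}\right) + 1 = 1 + b + b^{2}$)
$O{\left(W \right)} = -2 + W^{2}$ ($O{\left(W \right)} = \left(W^{2} + 0\right) - 2 = W^{2} - 2 = -2 + W^{2}$)
$I = -5$
$I \left(O{\left(w{\left(6 \right)} \right)} - 4\right) - 313 = - 5 \left(\left(-2 + \left(1 + 6 + 6^{2}\right)^{2}\right) - 4\right) - 313 = - 5 \left(\left(-2 + \left(1 + 6 + 36\right)^{2}\right) - 4\right) - 313 = - 5 \left(\left(-2 + 43^{2}\right) - 4\right) - 313 = - 5 \left(\left(-2 + 1849\right) - 4\right) - 313 = - 5 \left(1847 - 4\right) - 313 = \left(-5\right) 1843 - 313 = -9215 - 313 = -9528$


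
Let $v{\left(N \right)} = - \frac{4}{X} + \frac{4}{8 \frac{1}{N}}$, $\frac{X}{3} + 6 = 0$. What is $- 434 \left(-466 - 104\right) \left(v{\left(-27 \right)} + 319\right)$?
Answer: $\frac{226888690}{3} \approx 7.563 \cdot 10^{7}$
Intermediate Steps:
$X = -18$ ($X = -18 + 3 \cdot 0 = -18 + 0 = -18$)
$v{\left(N \right)} = \frac{2}{9} + \frac{N}{2}$ ($v{\left(N \right)} = - \frac{4}{-18} + \frac{4}{8 \frac{1}{N}} = \left(-4\right) \left(- \frac{1}{18}\right) + 4 \frac{N}{8} = \frac{2}{9} + \frac{N}{2}$)
$- 434 \left(-466 - 104\right) \left(v{\left(-27 \right)} + 319\right) = - 434 \left(-466 - 104\right) \left(\left(\frac{2}{9} + \frac{1}{2} \left(-27\right)\right) + 319\right) = - 434 \left(- 570 \left(\left(\frac{2}{9} - \frac{27}{2}\right) + 319\right)\right) = - 434 \left(- 570 \left(- \frac{239}{18} + 319\right)\right) = - 434 \left(\left(-570\right) \frac{5503}{18}\right) = \left(-434\right) \left(- \frac{522785}{3}\right) = \frac{226888690}{3}$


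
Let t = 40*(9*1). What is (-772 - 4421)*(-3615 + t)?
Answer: 16903215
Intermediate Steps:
t = 360 (t = 40*9 = 360)
(-772 - 4421)*(-3615 + t) = (-772 - 4421)*(-3615 + 360) = -5193*(-3255) = 16903215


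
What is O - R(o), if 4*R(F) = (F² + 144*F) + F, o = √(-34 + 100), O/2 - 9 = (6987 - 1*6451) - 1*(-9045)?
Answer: 38327/2 - 145*√66/4 ≈ 18869.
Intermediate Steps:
O = 19180 (O = 18 + 2*((6987 - 1*6451) - 1*(-9045)) = 18 + 2*((6987 - 6451) + 9045) = 18 + 2*(536 + 9045) = 18 + 2*9581 = 18 + 19162 = 19180)
o = √66 ≈ 8.1240
R(F) = F²/4 + 145*F/4 (R(F) = ((F² + 144*F) + F)/4 = (F² + 145*F)/4 = F²/4 + 145*F/4)
O - R(o) = 19180 - √66*(145 + √66)/4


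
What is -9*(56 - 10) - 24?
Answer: -438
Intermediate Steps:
-9*(56 - 10) - 24 = -9*46 - 24 = -414 - 24 = -438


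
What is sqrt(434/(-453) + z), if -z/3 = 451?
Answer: I*sqrt(277844379)/453 ≈ 36.796*I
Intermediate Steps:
z = -1353 (z = -3*451 = -1353)
sqrt(434/(-453) + z) = sqrt(434/(-453) - 1353) = sqrt(434*(-1/453) - 1353) = sqrt(-434/453 - 1353) = sqrt(-613343/453) = I*sqrt(277844379)/453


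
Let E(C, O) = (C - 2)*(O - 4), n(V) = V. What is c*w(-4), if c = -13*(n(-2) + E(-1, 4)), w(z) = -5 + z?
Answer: -234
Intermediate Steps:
E(C, O) = (-4 + O)*(-2 + C) (E(C, O) = (-2 + C)*(-4 + O) = (-4 + O)*(-2 + C))
c = 26 (c = -13*(-2 + (8 - 4*(-1) - 2*4 - 1*4)) = -13*(-2 + (8 + 4 - 8 - 4)) = -13*(-2 + 0) = -13*(-2) = 26)
c*w(-4) = 26*(-5 - 4) = 26*(-9) = -234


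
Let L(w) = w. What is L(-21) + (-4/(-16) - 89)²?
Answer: 125689/16 ≈ 7855.6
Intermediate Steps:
L(-21) + (-4/(-16) - 89)² = -21 + (-4/(-16) - 89)² = -21 + (-4*(-1/16) - 89)² = -21 + (¼ - 89)² = -21 + (-355/4)² = -21 + 126025/16 = 125689/16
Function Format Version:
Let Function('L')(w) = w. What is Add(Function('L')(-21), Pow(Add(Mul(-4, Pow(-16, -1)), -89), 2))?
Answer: Rational(125689, 16) ≈ 7855.6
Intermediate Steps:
Add(Function('L')(-21), Pow(Add(Mul(-4, Pow(-16, -1)), -89), 2)) = Add(-21, Pow(Add(Mul(-4, Pow(-16, -1)), -89), 2)) = Add(-21, Pow(Add(Mul(-4, Rational(-1, 16)), -89), 2)) = Add(-21, Pow(Add(Rational(1, 4), -89), 2)) = Add(-21, Pow(Rational(-355, 4), 2)) = Add(-21, Rational(126025, 16)) = Rational(125689, 16)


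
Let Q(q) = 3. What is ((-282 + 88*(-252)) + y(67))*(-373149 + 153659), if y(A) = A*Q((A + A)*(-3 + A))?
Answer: 4885188930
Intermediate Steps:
y(A) = 3*A (y(A) = A*3 = 3*A)
((-282 + 88*(-252)) + y(67))*(-373149 + 153659) = ((-282 + 88*(-252)) + 3*67)*(-373149 + 153659) = ((-282 - 22176) + 201)*(-219490) = (-22458 + 201)*(-219490) = -22257*(-219490) = 4885188930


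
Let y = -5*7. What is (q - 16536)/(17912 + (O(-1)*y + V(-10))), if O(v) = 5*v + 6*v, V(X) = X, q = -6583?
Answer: -23119/18287 ≈ -1.2642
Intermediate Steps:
y = -35
O(v) = 11*v
(q - 16536)/(17912 + (O(-1)*y + V(-10))) = (-6583 - 16536)/(17912 + ((11*(-1))*(-35) - 10)) = -23119/(17912 + (-11*(-35) - 10)) = -23119/(17912 + (385 - 10)) = -23119/(17912 + 375) = -23119/18287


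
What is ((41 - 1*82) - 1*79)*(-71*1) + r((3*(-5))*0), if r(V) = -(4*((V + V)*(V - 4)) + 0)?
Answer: 8520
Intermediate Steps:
r(V) = -8*V*(-4 + V) (r(V) = -(4*((2*V)*(-4 + V)) + 0) = -(4*(2*V*(-4 + V)) + 0) = -(8*V*(-4 + V) + 0) = -8*V*(-4 + V))
((41 - 1*82) - 1*79)*(-71*1) + r((3*(-5))*0) = ((41 - 1*82) - 1*79)*(-71*1) + 8*((3*(-5))*0)*(4 - 3*(-5)*0) = ((41 - 82) - 79)*(-71) + 8*(-15*0)*(4 - (-15)*0) = (-41 - 79)*(-71) + 8*0*(4 - 1*0) = -120*(-71) + 8*0*(4 + 0) = 8520 + 8*0*4 = 8520 + 0 = 8520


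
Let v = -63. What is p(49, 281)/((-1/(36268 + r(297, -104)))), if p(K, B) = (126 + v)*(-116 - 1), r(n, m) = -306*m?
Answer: 501906132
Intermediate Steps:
p(K, B) = -7371 (p(K, B) = (126 - 63)*(-116 - 1) = 63*(-117) = -7371)
p(49, 281)/((-1/(36268 + r(297, -104)))) = -7371/((-1/(36268 - 306*(-104)))) = -7371/((-1/(36268 + 31824))) = -7371/((-1/68092)) = -7371/((-1*1/68092)) = -7371/(-1/68092) = -7371*(-68092) = 501906132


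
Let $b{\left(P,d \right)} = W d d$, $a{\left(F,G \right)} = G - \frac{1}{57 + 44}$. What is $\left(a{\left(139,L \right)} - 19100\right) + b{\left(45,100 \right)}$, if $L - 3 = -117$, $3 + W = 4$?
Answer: $- \frac{930615}{101} \approx -9214.0$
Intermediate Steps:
$W = 1$ ($W = -3 + 4 = 1$)
$L = -114$ ($L = 3 - 117 = -114$)
$a{\left(F,G \right)} = - \frac{1}{101} + G$ ($a{\left(F,G \right)} = G - \frac{1}{101} = - \frac{1}{101} + G$)
$b{\left(P,d \right)} = d^{2}$ ($b{\left(P,d \right)} = 1 d d = d d = d^{2}$)
$\left(a{\left(139,L \right)} - 19100\right) + b{\left(45,100 \right)} = \left(\left(- \frac{1}{101} - 114\right) - 19100\right) + 100^{2} = \left(- \frac{11515}{101} - 19100\right) + 10000 = - \frac{1940615}{101} + 10000 = - \frac{930615}{101}$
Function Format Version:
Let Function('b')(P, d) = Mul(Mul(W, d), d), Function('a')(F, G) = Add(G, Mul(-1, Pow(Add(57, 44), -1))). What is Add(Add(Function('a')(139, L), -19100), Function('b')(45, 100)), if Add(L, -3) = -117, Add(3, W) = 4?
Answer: Rational(-930615, 101) ≈ -9214.0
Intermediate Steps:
W = 1 (W = Add(-3, 4) = 1)
L = -114 (L = Add(3, -117) = -114)
Function('a')(F, G) = Add(Rational(-1, 101), G) (Function('a')(F, G) = Add(G, Mul(-1, Pow(101, -1))) = Add(G, Mul(-1, Rational(1, 101))) = Add(G, Rational(-1, 101)) = Add(Rational(-1, 101), G))
Function('b')(P, d) = Pow(d, 2) (Function('b')(P, d) = Mul(Mul(1, d), d) = Mul(d, d) = Pow(d, 2))
Add(Add(Function('a')(139, L), -19100), Function('b')(45, 100)) = Add(Add(Add(Rational(-1, 101), -114), -19100), Pow(100, 2)) = Add(Add(Rational(-11515, 101), -19100), 10000) = Add(Rational(-1940615, 101), 10000) = Rational(-930615, 101)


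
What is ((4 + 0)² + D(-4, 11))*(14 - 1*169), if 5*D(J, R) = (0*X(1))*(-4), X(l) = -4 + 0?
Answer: -2480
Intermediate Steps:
X(l) = -4
D(J, R) = 0 (D(J, R) = ((0*(-4))*(-4))/5 = (0*(-4))/5 = (⅕)*0 = 0)
((4 + 0)² + D(-4, 11))*(14 - 1*169) = ((4 + 0)² + 0)*(14 - 1*169) = (4² + 0)*(14 - 169) = (16 + 0)*(-155) = 16*(-155) = -2480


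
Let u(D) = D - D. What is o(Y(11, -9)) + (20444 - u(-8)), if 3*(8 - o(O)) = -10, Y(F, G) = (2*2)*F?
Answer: 61366/3 ≈ 20455.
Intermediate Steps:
u(D) = 0
Y(F, G) = 4*F
o(O) = 34/3 (o(O) = 8 - 1/3*(-10) = 8 + 10/3 = 34/3)
o(Y(11, -9)) + (20444 - u(-8)) = 34/3 + (20444 - 1*0) = 34/3 + (20444 + 0) = 34/3 + 20444 = 61366/3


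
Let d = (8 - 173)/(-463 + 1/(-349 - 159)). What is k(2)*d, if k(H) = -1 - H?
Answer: -50292/47041 ≈ -1.0691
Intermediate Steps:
d = 16764/47041 (d = -165/(-463 + 1/(-508)) = -165/(-463 - 1/508) = -165/(-235205/508) = -165*(-508/235205) = 16764/47041 ≈ 0.35637)
k(2)*d = (-1 - 1*2)*(16764/47041) = (-1 - 2)*(16764/47041) = -3*16764/47041 = -50292/47041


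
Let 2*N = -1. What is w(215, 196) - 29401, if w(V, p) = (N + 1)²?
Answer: -117603/4 ≈ -29401.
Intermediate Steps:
N = -½ (N = (½)*(-1) = -½ ≈ -0.50000)
w(V, p) = ¼ (w(V, p) = (-½ + 1)² = (½)² = ¼)
w(215, 196) - 29401 = ¼ - 29401 = -117603/4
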